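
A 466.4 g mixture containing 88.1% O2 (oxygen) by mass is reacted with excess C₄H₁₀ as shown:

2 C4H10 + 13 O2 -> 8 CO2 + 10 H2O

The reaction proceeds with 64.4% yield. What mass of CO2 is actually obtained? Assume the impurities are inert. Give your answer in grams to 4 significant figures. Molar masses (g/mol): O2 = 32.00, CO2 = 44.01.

Pure O2 available = 466.4 g × 0.881 = 410.90 g.
n(O2) = 410.90 g / 32.00 g/mol = 12.841 mol.
From the equation the O2:CO2 mole ratio is 13:8, so n(CO2) = 12.841 × 8/13 = 7.9019 mol.
Mass of CO2 = 7.9019 mol × 44.01 g/mol = 347.76 g.
Actual mass collected = 347.76 g × 0.644 = 223.96 g.

224.0 g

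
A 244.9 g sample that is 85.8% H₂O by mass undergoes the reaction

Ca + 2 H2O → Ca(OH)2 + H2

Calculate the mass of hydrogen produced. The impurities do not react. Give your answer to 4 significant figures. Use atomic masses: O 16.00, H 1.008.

Mass of pure H2O = 244.9 g × 0.858 = 210.12 g.
M(H2O) = 2(1.008) + 16.00 = 18.016 g/mol.
M(H2) = 2(1.008) = 2.016 g/mol.
n(H2O) = 210.12 g / 18.016 g/mol = 11.663 mol.
From the equation the H2O:H2 mole ratio is 2:1, so n(H2) = 11.663 × 1/2 = 5.8316 mol.
Mass of H2 = 5.8316 mol × 2.016 g/mol = 11.757 g.

11.76 g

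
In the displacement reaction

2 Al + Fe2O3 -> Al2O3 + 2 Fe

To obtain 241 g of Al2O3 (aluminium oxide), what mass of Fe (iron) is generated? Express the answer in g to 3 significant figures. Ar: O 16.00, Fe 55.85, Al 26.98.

264 g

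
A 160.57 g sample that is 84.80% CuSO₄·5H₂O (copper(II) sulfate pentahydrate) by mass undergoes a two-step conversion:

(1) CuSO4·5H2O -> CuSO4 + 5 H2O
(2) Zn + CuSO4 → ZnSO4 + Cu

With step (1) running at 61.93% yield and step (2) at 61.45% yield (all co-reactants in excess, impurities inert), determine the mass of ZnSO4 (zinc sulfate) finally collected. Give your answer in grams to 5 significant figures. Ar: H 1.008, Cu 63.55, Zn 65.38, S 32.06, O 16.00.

33.504 g

Pure CuSO4·5H2O = 160.57 × 0.8480 = 136.163 g.
M(CuSO4·5H2O) = 63.55 + 32.06 + 9(16.00) + 10(1.008) = 249.69 g/mol.
M(ZnSO4) = 65.38 + 32.06 + 4(16.00) = 161.44 g/mol.
n(CuSO4·5H2O) = 136.163 / 249.69 = 0.545330 mol.
Step 1 (CuSO4·5H2O:CuSO4 = 1:1): theoretical n(CuSO4) = 0.545330 mol; at 61.93% yield, n(CuSO4) = 0.337723 mol.
Step 2 (CuSO4:ZnSO4 = 1:1): theoretical n(ZnSO4) = 0.337723 mol, so theoretical mass = 0.337723 × 161.44 = 54.5219 g.
At 61.45% yield, actual mass of ZnSO4 = 54.5219 × 0.6145 = 33.5037 g.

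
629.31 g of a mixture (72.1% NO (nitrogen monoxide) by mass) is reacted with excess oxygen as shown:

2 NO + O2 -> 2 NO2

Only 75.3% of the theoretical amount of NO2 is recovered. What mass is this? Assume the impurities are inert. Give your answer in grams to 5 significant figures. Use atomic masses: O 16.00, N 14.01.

523.82 g

Pure NO available = 629.31 g × 0.721 = 453.733 g.
M(NO) = 14.01 + 16.00 = 30.01 g/mol.
M(NO2) = 14.01 + 2(16.00) = 46.01 g/mol.
n(NO) = 453.733 g / 30.01 g/mol = 15.1194 mol.
From the equation the NO:NO2 mole ratio is 2:2, so n(NO2) = 15.1194 × 2/2 = 15.1194 mol.
Mass of NO2 = 15.1194 mol × 46.01 g/mol = 695.643 g.
Actual mass collected = 695.643 g × 0.753 = 523.819 g.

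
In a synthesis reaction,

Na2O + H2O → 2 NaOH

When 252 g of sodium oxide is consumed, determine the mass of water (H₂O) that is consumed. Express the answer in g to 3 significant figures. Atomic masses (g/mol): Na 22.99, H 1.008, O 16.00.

M(Na2O) = 2(22.99) + 16.00 = 61.98 g/mol.
M(H2O) = 2(1.008) + 16.00 = 18.016 g/mol.
n(Na2O) = 252.0 g / 61.98 g/mol = 4.066 mol.
From the equation the Na2O:H2O mole ratio is 1:1, so n(H2O) = 4.066 × 1/1 = 4.066 mol.
Mass of H2O = 4.066 mol × 18.016 g/mol = 73.25 g.

73.2 g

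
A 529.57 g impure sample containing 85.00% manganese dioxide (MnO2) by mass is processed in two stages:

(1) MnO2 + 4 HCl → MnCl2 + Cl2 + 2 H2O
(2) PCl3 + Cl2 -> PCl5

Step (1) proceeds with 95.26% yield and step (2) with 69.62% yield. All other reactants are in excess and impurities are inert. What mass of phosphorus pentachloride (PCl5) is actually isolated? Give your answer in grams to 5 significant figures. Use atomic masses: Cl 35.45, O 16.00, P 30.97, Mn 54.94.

714.97 g

Pure MnO2 = 529.57 × 0.8500 = 450.135 g.
M(MnO2) = 54.94 + 2(16.00) = 86.94 g/mol.
M(PCl5) = 30.97 + 5(35.45) = 208.22 g/mol.
n(MnO2) = 450.135 / 86.94 = 5.17753 mol.
Step 1 (MnO2:Cl2 = 1:1): theoretical n(Cl2) = 5.17753 mol; at 95.26% yield, n(Cl2) = 4.93212 mol.
Step 2 (Cl2:PCl5 = 1:1): theoretical n(PCl5) = 4.93212 mol, so theoretical mass = 4.93212 × 208.22 = 1026.97 g.
At 69.62% yield, actual mass of PCl5 = 1026.97 × 0.6962 = 714.973 g.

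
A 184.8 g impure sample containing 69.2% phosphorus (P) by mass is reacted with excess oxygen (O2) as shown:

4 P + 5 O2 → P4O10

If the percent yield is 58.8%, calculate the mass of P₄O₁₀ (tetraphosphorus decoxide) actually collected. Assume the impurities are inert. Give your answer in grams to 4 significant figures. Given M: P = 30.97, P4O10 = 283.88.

172.3 g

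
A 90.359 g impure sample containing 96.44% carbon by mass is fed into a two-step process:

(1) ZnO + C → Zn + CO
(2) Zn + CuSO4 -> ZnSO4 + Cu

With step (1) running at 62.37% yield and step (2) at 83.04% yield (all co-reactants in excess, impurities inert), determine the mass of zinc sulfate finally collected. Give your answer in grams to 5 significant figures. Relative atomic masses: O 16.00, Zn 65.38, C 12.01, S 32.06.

Pure C = 90.359 × 0.9644 = 87.1422 g.
M(C) = 12.01 g/mol.
M(ZnSO4) = 65.38 + 32.06 + 4(16.00) = 161.44 g/mol.
n(C) = 87.1422 / 12.01 = 7.25581 mol.
Step 1 (C:Zn = 1:1): theoretical n(Zn) = 7.25581 mol; at 62.37% yield, n(Zn) = 4.52545 mol.
Step 2 (Zn:ZnSO4 = 1:1): theoretical n(ZnSO4) = 4.52545 mol, so theoretical mass = 4.52545 × 161.44 = 730.588 g.
At 83.04% yield, actual mass of ZnSO4 = 730.588 × 0.8304 = 606.680 g.

606.68 g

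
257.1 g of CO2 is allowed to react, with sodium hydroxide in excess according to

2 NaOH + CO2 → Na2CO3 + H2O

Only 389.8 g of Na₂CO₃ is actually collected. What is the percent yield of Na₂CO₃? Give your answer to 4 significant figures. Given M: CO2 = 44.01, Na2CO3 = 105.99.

n(CO2) = 257.10 g / 44.01 g/mol = 5.8419 mol.
From the equation the CO2:Na2CO3 mole ratio is 1:1, so n(Na2CO3) = 5.8419 × 1/1 = 5.8419 mol.
Mass of Na2CO3 = 5.8419 mol × 105.99 g/mol = 619.18 g.
This is the theoretical yield. Percent yield = 389.8 g / 619.18 g × 100% = 62.954%.

62.95 %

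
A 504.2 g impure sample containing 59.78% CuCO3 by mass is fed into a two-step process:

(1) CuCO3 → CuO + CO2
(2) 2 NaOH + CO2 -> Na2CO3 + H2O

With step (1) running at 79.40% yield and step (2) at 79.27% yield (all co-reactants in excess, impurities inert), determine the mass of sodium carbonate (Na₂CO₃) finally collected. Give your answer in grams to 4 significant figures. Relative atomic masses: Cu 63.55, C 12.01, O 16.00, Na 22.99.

Pure CuCO3 = 504.2 × 0.5978 = 301.41 g.
M(CuCO3) = 63.55 + 12.01 + 3(16.00) = 123.56 g/mol.
M(Na2CO3) = 2(22.99) + 12.01 + 3(16.00) = 105.99 g/mol.
n(CuCO3) = 301.41 / 123.56 = 2.4394 mol.
Step 1 (CuCO3:CO2 = 1:1): theoretical n(CO2) = 2.4394 mol; at 79.40% yield, n(CO2) = 1.9369 mol.
Step 2 (CO2:Na2CO3 = 1:1): theoretical n(Na2CO3) = 1.9369 mol, so theoretical mass = 1.9369 × 105.99 = 205.29 g.
At 79.27% yield, actual mass of Na2CO3 = 205.29 × 0.7927 = 162.73 g.

162.7 g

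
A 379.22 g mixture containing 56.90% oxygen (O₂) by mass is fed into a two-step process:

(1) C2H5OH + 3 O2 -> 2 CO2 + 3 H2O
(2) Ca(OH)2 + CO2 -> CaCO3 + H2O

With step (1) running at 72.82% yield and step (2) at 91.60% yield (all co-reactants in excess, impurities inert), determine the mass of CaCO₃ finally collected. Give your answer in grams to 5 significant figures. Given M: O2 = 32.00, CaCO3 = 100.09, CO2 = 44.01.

Pure O2 = 379.22 × 0.5690 = 215.776 g.
n(O2) = 215.776 / 32.00 = 6.74301 mol.
Step 1 (O2:CO2 = 3:2): theoretical n(CO2) = 4.49534 mol; at 72.82% yield, n(CO2) = 3.27350 mol.
Step 2 (CO2:CaCO3 = 1:1): theoretical n(CaCO3) = 3.27350 mol, so theoretical mass = 3.27350 × 100.09 = 327.645 g.
At 91.60% yield, actual mass of CaCO3 = 327.645 × 0.9160 = 300.123 g.

300.12 g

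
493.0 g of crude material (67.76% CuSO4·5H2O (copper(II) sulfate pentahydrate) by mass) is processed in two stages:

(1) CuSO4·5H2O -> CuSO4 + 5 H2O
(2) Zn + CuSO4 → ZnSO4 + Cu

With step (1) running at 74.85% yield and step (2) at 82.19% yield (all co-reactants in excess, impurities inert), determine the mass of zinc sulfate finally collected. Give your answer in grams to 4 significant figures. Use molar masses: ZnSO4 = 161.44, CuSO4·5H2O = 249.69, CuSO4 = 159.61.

132.9 g

Pure CuSO4·5H2O = 493.0 × 0.6776 = 334.06 g.
n(CuSO4·5H2O) = 334.06 / 249.69 = 1.3379 mol.
Step 1 (CuSO4·5H2O:CuSO4 = 1:1): theoretical n(CuSO4) = 1.3379 mol; at 74.85% yield, n(CuSO4) = 1.0014 mol.
Step 2 (CuSO4:ZnSO4 = 1:1): theoretical n(ZnSO4) = 1.0014 mol, so theoretical mass = 1.0014 × 161.44 = 161.67 g.
At 82.19% yield, actual mass of ZnSO4 = 161.67 × 0.8219 = 132.87 g.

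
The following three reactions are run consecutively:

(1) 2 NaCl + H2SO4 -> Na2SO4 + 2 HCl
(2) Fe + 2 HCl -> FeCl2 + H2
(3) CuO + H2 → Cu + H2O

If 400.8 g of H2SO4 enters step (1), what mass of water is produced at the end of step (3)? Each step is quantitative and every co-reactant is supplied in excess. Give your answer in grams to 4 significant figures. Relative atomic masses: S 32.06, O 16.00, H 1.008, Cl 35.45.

M(H2SO4) = 2(1.008) + 32.06 + 4(16.00) = 98.076 g/mol.
M(H2O) = 2(1.008) + 16.00 = 18.016 g/mol.
n(H2SO4) = 400.8 / 98.076 = 4.0866 mol.
Reaction (1): H2SO4→HCl ratio 1:2 ⇒ n(HCl) = 8.1733 mol.
Reaction (2): HCl→H2 ratio 2:1 ⇒ n(H2) = 4.0866 mol.
Reaction (3): H2→H2O ratio 1:1 ⇒ n(H2O) = 4.0866 mol.
Mass of H2O = 4.0866 × 18.016 = 73.625 g.

73.62 g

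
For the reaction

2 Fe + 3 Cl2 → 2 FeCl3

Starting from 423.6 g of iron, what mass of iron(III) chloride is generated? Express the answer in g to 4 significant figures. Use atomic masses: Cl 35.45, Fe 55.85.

M(Fe) = 55.85 g/mol.
M(FeCl3) = 55.85 + 3(35.45) = 162.20 g/mol.
n(Fe) = 423.60 g / 55.85 g/mol = 7.5846 mol.
From the equation the Fe:FeCl3 mole ratio is 2:2, so n(FeCl3) = 7.5846 × 2/2 = 7.5846 mol.
Mass of FeCl3 = 7.5846 mol × 162.20 g/mol = 1230.2 g.

1230 g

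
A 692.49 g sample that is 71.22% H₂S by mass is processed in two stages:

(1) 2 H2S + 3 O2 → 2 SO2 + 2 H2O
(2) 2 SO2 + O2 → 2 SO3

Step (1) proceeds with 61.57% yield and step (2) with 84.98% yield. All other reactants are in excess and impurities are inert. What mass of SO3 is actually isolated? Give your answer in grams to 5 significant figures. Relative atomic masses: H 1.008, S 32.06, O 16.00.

Pure H2S = 692.49 × 0.7122 = 493.191 g.
M(H2S) = 2(1.008) + 32.06 = 34.076 g/mol.
M(SO3) = 32.06 + 3(16.00) = 80.06 g/mol.
n(H2S) = 493.191 / 34.076 = 14.4733 mol.
Step 1 (H2S:SO2 = 2:2): theoretical n(SO2) = 14.4733 mol; at 61.57% yield, n(SO2) = 8.91120 mol.
Step 2 (SO2:SO3 = 2:2): theoretical n(SO3) = 8.91120 mol, so theoretical mass = 8.91120 × 80.06 = 713.430 g.
At 84.98% yield, actual mass of SO3 = 713.430 × 0.8498 = 606.273 g.

606.27 g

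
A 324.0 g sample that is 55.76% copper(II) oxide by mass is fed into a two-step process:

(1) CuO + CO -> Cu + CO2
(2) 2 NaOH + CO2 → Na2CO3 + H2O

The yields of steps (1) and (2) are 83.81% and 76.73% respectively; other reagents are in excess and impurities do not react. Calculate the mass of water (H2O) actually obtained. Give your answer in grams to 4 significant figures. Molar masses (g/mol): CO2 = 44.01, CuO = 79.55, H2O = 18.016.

26.31 g

Pure CuO = 324.0 × 0.5576 = 180.66 g.
n(CuO) = 180.66 / 79.55 = 2.2711 mol.
Step 1 (CuO:CO2 = 1:1): theoretical n(CO2) = 2.2711 mol; at 83.81% yield, n(CO2) = 1.9034 mol.
Step 2 (CO2:H2O = 1:1): theoretical n(H2O) = 1.9034 mol, so theoretical mass = 1.9034 × 18.016 = 34.291 g.
At 76.73% yield, actual mass of H2O = 34.291 × 0.7673 = 26.312 g.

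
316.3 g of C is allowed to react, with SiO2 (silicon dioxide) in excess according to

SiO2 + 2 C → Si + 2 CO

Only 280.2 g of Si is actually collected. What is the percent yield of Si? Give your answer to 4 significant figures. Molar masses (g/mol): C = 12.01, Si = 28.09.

75.75 %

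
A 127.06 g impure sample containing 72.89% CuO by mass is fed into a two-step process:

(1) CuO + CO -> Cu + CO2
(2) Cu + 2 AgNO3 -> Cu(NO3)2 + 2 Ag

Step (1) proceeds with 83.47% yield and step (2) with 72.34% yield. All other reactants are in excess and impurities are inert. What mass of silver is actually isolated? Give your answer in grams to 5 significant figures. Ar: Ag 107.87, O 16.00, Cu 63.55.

151.66 g

Pure CuO = 127.06 × 0.7289 = 92.6140 g.
M(CuO) = 63.55 + 16.00 = 79.55 g/mol.
M(Ag) = 107.87 g/mol.
n(CuO) = 92.6140 / 79.55 = 1.16422 mol.
Step 1 (CuO:Cu = 1:1): theoretical n(Cu) = 1.16422 mol; at 83.47% yield, n(Cu) = 0.971778 mol.
Step 2 (Cu:Ag = 1:2): theoretical n(Ag) = 1.94356 mol, so theoretical mass = 1.94356 × 107.87 = 209.651 g.
At 72.34% yield, actual mass of Ag = 209.651 × 0.7234 = 151.662 g.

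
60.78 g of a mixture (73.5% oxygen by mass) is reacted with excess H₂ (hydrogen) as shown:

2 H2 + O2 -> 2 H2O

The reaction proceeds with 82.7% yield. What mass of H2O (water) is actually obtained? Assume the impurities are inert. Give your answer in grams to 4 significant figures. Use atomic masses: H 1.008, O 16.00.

Pure O2 available = 60.78 g × 0.735 = 44.673 g.
M(O2) = 2(16.00) = 32.00 g/mol.
M(H2O) = 2(1.008) + 16.00 = 18.016 g/mol.
n(O2) = 44.673 g / 32.00 g/mol = 1.3960 mol.
From the equation the O2:H2O mole ratio is 1:2, so n(H2O) = 1.3960 × 2/1 = 2.7921 mol.
Mass of H2O = 2.7921 mol × 18.016 g/mol = 50.302 g.
Actual mass collected = 50.302 g × 0.827 = 41.600 g.

41.60 g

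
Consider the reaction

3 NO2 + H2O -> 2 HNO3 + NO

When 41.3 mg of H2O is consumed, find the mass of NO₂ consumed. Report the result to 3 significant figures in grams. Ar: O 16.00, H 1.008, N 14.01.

M(H2O) = 2(1.008) + 16.00 = 18.016 g/mol.
M(NO2) = 14.01 + 2(16.00) = 46.01 g/mol.
Convert: 41.3 mg = 0.04130 g.
n(H2O) = 0.04130 g / 18.016 g/mol = 0.002292 mol.
From the equation the H2O:NO2 mole ratio is 1:3, so n(NO2) = 0.002292 × 3/1 = 0.006877 mol.
Mass of NO2 = 0.006877 mol × 46.01 g/mol = 0.3164 g.

0.316 g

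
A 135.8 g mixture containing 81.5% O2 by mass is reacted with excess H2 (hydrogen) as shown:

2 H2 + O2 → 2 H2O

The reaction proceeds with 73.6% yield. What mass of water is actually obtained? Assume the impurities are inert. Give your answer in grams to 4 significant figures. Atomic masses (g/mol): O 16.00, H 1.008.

Pure O2 available = 135.8 g × 0.815 = 110.68 g.
M(O2) = 2(16.00) = 32.00 g/mol.
M(H2O) = 2(1.008) + 16.00 = 18.016 g/mol.
n(O2) = 110.68 g / 32.00 g/mol = 3.4587 mol.
From the equation the O2:H2O mole ratio is 1:2, so n(H2O) = 3.4587 × 2/1 = 6.9173 mol.
Mass of H2O = 6.9173 mol × 18.016 g/mol = 124.62 g.
Actual mass collected = 124.62 g × 0.736 = 91.722 g.

91.72 g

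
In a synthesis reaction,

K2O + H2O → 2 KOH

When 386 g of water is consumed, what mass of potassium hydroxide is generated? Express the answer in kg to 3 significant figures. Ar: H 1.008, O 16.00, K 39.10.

M(H2O) = 2(1.008) + 16.00 = 18.016 g/mol.
M(KOH) = 39.10 + 16.00 + 1.008 = 56.108 g/mol.
n(H2O) = 386.0 g / 18.016 g/mol = 21.43 mol.
From the equation the H2O:KOH mole ratio is 1:2, so n(KOH) = 21.43 × 2/1 = 42.85 mol.
Mass of KOH = 42.85 mol × 56.108 g/mol = 2404 g.
Converting to kg: 2404 g = 2.40 kg.

2.40 kg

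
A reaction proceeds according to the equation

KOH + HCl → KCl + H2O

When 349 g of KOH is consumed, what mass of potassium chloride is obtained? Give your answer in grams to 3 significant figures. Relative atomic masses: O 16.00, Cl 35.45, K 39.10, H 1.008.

464 g

M(KOH) = 39.10 + 16.00 + 1.008 = 56.108 g/mol.
M(KCl) = 39.10 + 35.45 = 74.55 g/mol.
n(KOH) = 349.0 g / 56.108 g/mol = 6.220 mol.
From the equation the KOH:KCl mole ratio is 1:1, so n(KCl) = 6.220 × 1/1 = 6.220 mol.
Mass of KCl = 6.220 mol × 74.55 g/mol = 463.7 g.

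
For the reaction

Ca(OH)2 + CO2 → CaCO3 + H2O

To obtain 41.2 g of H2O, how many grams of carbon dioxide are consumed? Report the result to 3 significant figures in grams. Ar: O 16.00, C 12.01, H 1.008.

M(H2O) = 2(1.008) + 16.00 = 18.016 g/mol.
M(CO2) = 12.01 + 2(16.00) = 44.01 g/mol.
n(H2O) = 41.20 g / 18.016 g/mol = 2.287 mol.
From the equation the H2O:CO2 mole ratio is 1:1, so n(CO2) = 2.287 × 1/1 = 2.287 mol.
Mass of CO2 = 2.287 mol × 44.01 g/mol = 100.6 g.

101 g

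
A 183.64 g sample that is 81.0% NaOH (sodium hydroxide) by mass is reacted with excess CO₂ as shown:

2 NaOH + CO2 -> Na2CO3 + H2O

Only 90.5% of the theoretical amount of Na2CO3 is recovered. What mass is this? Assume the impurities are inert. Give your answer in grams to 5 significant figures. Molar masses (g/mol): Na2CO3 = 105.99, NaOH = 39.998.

Pure NaOH available = 183.64 g × 0.810 = 148.748 g.
n(NaOH) = 148.748 g / 39.998 g/mol = 3.71890 mol.
From the equation the NaOH:Na2CO3 mole ratio is 2:1, so n(Na2CO3) = 3.71890 × 1/2 = 1.85945 mol.
Mass of Na2CO3 = 1.85945 mol × 105.99 g/mol = 197.083 g.
Actual mass collected = 197.083 g × 0.905 = 178.360 g.

178.36 g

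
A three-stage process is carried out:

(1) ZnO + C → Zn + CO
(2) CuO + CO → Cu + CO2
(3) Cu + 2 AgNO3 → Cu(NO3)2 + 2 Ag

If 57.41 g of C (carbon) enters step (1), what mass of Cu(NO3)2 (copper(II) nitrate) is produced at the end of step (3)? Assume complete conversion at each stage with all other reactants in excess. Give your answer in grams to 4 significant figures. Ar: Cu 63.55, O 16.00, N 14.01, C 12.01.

896.6 g

M(C) = 12.01 g/mol.
M(Cu(NO3)2) = 63.55 + 2(14.01) + 6(16.00) = 187.57 g/mol.
n(C) = 57.41 / 12.01 = 4.7802 mol.
Reaction (1): C→CO ratio 1:1 ⇒ n(CO) = 4.7802 mol.
Reaction (2): CO→Cu ratio 1:1 ⇒ n(Cu) = 4.7802 mol.
Reaction (3): Cu→Cu(NO3)2 ratio 1:1 ⇒ n(Cu(NO3)2) = 4.7802 mol.
Mass of Cu(NO3)2 = 4.7802 × 187.57 = 896.62 g.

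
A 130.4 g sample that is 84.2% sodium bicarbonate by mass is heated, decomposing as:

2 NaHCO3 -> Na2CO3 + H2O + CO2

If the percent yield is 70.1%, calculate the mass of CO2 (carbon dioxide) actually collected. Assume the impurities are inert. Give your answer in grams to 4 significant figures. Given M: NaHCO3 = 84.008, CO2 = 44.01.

20.16 g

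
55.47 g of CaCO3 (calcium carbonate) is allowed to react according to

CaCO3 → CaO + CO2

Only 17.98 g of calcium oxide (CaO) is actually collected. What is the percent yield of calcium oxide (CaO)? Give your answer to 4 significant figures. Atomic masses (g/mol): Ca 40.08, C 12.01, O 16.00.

57.85 %

M(CaCO3) = 40.08 + 12.01 + 3(16.00) = 100.09 g/mol.
M(CaO) = 40.08 + 16.00 = 56.08 g/mol.
n(CaCO3) = 55.470 g / 100.09 g/mol = 0.55420 mol.
From the equation the CaCO3:CaO mole ratio is 1:1, so n(CaO) = 0.55420 × 1/1 = 0.55420 mol.
Mass of CaO = 0.55420 mol × 56.08 g/mol = 31.080 g.
This is the theoretical yield. Percent yield = 17.98 g / 31.080 g × 100% = 57.851%.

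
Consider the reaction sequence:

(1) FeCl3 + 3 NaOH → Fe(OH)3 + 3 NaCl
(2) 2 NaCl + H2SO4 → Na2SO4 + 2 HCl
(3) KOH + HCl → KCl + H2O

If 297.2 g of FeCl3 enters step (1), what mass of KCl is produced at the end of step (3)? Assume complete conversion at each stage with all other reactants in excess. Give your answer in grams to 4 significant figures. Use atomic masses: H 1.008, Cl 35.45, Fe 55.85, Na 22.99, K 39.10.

M(FeCl3) = 55.85 + 3(35.45) = 162.20 g/mol.
M(KCl) = 39.10 + 35.45 = 74.55 g/mol.
n(FeCl3) = 297.2 / 162.20 = 1.8323 mol.
Reaction (1): FeCl3→NaCl ratio 1:3 ⇒ n(NaCl) = 5.4969 mol.
Reaction (2): NaCl→HCl ratio 2:2 ⇒ n(HCl) = 5.4969 mol.
Reaction (3): HCl→KCl ratio 1:1 ⇒ n(KCl) = 5.4969 mol.
Mass of KCl = 5.4969 × 74.55 = 409.80 g.

409.8 g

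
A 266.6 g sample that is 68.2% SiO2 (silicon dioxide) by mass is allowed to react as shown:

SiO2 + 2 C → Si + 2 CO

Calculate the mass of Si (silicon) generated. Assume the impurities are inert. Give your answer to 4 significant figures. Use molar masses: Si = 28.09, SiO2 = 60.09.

85.00 g

Mass of pure SiO2 = 266.6 g × 0.682 = 181.82 g.
n(SiO2) = 181.82 g / 60.09 g/mol = 3.0258 mol.
From the equation the SiO2:Si mole ratio is 1:1, so n(Si) = 3.0258 × 1/1 = 3.0258 mol.
Mass of Si = 3.0258 mol × 28.09 g/mol = 84.995 g.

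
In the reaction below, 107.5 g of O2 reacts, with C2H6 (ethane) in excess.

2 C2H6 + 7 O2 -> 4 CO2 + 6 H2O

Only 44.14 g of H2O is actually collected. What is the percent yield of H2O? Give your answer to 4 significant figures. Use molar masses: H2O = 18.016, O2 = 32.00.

n(O2) = 107.50 g / 32.00 g/mol = 3.3594 mol.
From the equation the O2:H2O mole ratio is 7:6, so n(H2O) = 3.3594 × 6/7 = 2.8795 mol.
Mass of H2O = 2.8795 mol × 18.016 g/mol = 51.876 g.
This is the theoretical yield. Percent yield = 44.14 g / 51.876 g × 100% = 85.087%.

85.09 %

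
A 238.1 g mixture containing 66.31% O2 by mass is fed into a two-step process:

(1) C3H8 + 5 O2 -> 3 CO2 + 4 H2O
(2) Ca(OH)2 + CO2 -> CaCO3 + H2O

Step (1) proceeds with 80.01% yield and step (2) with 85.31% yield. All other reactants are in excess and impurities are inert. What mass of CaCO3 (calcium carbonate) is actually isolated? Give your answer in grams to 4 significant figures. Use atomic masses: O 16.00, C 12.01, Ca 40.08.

Pure O2 = 238.1 × 0.6631 = 157.88 g.
M(O2) = 2(16.00) = 32.00 g/mol.
M(CaCO3) = 40.08 + 12.01 + 3(16.00) = 100.09 g/mol.
n(O2) = 157.88 / 32.00 = 4.9339 mol.
Step 1 (O2:CO2 = 5:3): theoretical n(CO2) = 2.9603 mol; at 80.01% yield, n(CO2) = 2.3686 mol.
Step 2 (CO2:CaCO3 = 1:1): theoretical n(CaCO3) = 2.3686 mol, so theoretical mass = 2.3686 × 100.09 = 237.07 g.
At 85.31% yield, actual mass of CaCO3 = 237.07 × 0.8531 = 202.24 g.

202.2 g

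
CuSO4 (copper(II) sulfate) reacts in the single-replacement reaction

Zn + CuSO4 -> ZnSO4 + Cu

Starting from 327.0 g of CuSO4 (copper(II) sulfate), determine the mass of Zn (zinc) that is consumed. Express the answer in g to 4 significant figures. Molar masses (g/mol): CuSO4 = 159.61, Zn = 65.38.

133.9 g

n(CuSO4) = 327.00 g / 159.61 g/mol = 2.0487 mol.
From the equation the CuSO4:Zn mole ratio is 1:1, so n(Zn) = 2.0487 × 1/1 = 2.0487 mol.
Mass of Zn = 2.0487 mol × 65.38 g/mol = 133.95 g.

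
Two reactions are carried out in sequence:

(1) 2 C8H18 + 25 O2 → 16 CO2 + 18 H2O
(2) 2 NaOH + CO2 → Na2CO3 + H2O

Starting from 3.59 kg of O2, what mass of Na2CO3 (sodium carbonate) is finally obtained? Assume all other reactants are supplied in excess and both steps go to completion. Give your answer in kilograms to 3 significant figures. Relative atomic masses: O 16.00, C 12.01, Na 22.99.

7.61 kg

M(O2) = 2(16.00) = 32.00 g/mol.
M(Na2CO3) = 2(22.99) + 12.01 + 3(16.00) = 105.99 g/mol.
3.59 kg = 3590 g.
n(O2) = 3590 / 32.00 = 112.2 mol.
Step 1 gives a 25:16 ratio of O2 to CO2, so n(CO2) = 71.80 mol.
In step 2 the CO2:Na2CO3 ratio is 1:1, so n(Na2CO3) = 71.80 mol.
Mass of Na2CO3 = 71.80 × 105.99 = 7610 g = 7.61 kg.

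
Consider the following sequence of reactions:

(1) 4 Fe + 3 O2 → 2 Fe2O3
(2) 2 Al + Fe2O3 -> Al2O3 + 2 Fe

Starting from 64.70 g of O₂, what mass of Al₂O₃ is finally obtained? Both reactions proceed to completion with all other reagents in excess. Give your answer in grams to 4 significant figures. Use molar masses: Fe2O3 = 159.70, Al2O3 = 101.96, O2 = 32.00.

137.4 g

n(O2) = 64.700 / 32.00 = 2.0219 mol.
Step 1 gives a 3:2 ratio of O2 to Fe2O3, so n(Fe2O3) = 1.3479 mol.
In step 2 the Fe2O3:Al2O3 ratio is 1:1, so n(Al2O3) = 1.3479 mol.
Mass of Al2O3 = 1.3479 × 101.96 = 137.43 g.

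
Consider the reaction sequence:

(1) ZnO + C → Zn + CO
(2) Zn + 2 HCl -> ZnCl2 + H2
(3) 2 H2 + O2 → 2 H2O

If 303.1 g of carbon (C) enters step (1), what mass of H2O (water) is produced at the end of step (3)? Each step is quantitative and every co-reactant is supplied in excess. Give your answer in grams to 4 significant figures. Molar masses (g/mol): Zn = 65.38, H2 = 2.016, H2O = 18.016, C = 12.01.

n(C) = 303.1 / 12.01 = 25.237 mol.
Reaction (1): C→Zn ratio 1:1 ⇒ n(Zn) = 25.237 mol.
Reaction (2): Zn→H2 ratio 1:1 ⇒ n(H2) = 25.237 mol.
Reaction (3): H2→H2O ratio 2:2 ⇒ n(H2O) = 25.237 mol.
Mass of H2O = 25.237 × 18.016 = 454.68 g.

454.7 g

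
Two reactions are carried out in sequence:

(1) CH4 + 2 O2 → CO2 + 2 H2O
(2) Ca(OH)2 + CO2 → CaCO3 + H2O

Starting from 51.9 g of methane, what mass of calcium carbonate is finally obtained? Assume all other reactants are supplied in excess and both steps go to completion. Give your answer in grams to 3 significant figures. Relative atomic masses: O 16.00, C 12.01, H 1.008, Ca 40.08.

M(CH4) = 12.01 + 4(1.008) = 16.042 g/mol.
M(CaCO3) = 40.08 + 12.01 + 3(16.00) = 100.09 g/mol.
n(CH4) = 51.90 / 16.042 = 3.235 mol.
Step 1 gives a 1:1 ratio of CH4 to CO2, so n(CO2) = 3.235 mol.
In step 2 the CO2:CaCO3 ratio is 1:1, so n(CaCO3) = 3.235 mol.
Mass of CaCO3 = 3.235 × 100.09 = 323.8 g.

324 g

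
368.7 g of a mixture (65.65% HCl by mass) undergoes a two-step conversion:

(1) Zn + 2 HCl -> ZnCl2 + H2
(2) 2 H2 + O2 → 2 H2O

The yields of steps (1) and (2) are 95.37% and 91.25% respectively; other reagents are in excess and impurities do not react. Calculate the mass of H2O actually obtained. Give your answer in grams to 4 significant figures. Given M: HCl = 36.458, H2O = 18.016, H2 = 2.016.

52.05 g

Pure HCl = 368.7 × 0.6565 = 242.05 g.
n(HCl) = 242.05 / 36.458 = 6.6392 mol.
Step 1 (HCl:H2 = 2:1): theoretical n(H2) = 3.3196 mol; at 95.37% yield, n(H2) = 3.1659 mol.
Step 2 (H2:H2O = 2:2): theoretical n(H2O) = 3.1659 mol, so theoretical mass = 3.1659 × 18.016 = 57.037 g.
At 91.25% yield, actual mass of H2O = 57.037 × 0.9125 = 52.046 g.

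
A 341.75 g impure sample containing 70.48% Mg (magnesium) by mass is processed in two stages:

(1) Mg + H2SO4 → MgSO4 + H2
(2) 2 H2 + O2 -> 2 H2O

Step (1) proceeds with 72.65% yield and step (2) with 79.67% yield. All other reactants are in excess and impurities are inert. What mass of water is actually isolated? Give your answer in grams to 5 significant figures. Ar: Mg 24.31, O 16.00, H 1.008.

Pure Mg = 341.75 × 0.7048 = 240.865 g.
M(Mg) = 24.31 g/mol.
M(H2O) = 2(1.008) + 16.00 = 18.016 g/mol.
n(Mg) = 240.865 / 24.31 = 9.90808 mol.
Step 1 (Mg:H2 = 1:1): theoretical n(H2) = 9.90808 mol; at 72.65% yield, n(H2) = 7.19822 mol.
Step 2 (H2:H2O = 2:2): theoretical n(H2O) = 7.19822 mol, so theoretical mass = 7.19822 × 18.016 = 129.683 g.
At 79.67% yield, actual mass of H2O = 129.683 × 0.7967 = 103.319 g.

103.32 g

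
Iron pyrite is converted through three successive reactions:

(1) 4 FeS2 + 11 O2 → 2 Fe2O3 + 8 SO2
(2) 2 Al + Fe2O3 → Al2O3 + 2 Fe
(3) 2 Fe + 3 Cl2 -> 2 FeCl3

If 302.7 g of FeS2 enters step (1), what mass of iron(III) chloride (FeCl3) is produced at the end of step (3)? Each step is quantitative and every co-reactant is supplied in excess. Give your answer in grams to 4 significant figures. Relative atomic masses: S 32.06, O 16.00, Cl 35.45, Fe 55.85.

M(FeS2) = 55.85 + 2(32.06) = 119.97 g/mol.
M(FeCl3) = 55.85 + 3(35.45) = 162.20 g/mol.
n(FeS2) = 302.7 / 119.97 = 2.5231 mol.
Reaction (1): FeS2→Fe2O3 ratio 4:2 ⇒ n(Fe2O3) = 1.2616 mol.
Reaction (2): Fe2O3→Fe ratio 1:2 ⇒ n(Fe) = 2.5231 mol.
Reaction (3): Fe→FeCl3 ratio 2:2 ⇒ n(FeCl3) = 2.5231 mol.
Mass of FeCl3 = 2.5231 × 162.20 = 409.25 g.

409.3 g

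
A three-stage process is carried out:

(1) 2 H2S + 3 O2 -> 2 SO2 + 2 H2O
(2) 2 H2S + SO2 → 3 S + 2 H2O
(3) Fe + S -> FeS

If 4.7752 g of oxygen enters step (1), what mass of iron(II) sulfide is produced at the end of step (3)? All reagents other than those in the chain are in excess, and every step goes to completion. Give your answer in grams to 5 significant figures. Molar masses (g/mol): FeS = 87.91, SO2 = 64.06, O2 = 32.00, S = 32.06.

n(O2) = 4.7752 / 32.00 = 0.149225 mol.
Reaction (1): O2→SO2 ratio 3:2 ⇒ n(SO2) = 0.0994833 mol.
Reaction (2): SO2→S ratio 1:3 ⇒ n(S) = 0.298450 mol.
Reaction (3): S→FeS ratio 1:1 ⇒ n(FeS) = 0.298450 mol.
Mass of FeS = 0.298450 × 87.91 = 26.2367 g.

26.237 g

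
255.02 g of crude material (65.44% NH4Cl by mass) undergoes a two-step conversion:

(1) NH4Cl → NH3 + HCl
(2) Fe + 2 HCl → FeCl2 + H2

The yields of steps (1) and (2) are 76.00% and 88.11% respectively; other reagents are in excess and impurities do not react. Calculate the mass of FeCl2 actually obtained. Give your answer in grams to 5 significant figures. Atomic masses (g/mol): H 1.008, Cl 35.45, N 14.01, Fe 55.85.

Pure NH4Cl = 255.02 × 0.6544 = 166.885 g.
M(NH4Cl) = 14.01 + 4(1.008) + 35.45 = 53.492 g/mol.
M(FeCl2) = 55.85 + 2(35.45) = 126.75 g/mol.
n(NH4Cl) = 166.885 / 53.492 = 3.11981 mol.
Step 1 (NH4Cl:HCl = 1:1): theoretical n(HCl) = 3.11981 mol; at 76.00% yield, n(HCl) = 2.37106 mol.
Step 2 (HCl:FeCl2 = 2:1): theoretical n(FeCl2) = 1.18553 mol, so theoretical mass = 1.18553 × 126.75 = 150.266 g.
At 88.11% yield, actual mass of FeCl2 = 150.266 × 0.8811 = 132.399 g.

132.40 g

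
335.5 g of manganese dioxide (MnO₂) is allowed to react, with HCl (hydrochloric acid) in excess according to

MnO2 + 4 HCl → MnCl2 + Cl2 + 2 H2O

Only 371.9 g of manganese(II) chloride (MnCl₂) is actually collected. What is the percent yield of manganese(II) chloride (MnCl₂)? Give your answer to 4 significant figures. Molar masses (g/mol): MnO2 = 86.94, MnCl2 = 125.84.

76.58 %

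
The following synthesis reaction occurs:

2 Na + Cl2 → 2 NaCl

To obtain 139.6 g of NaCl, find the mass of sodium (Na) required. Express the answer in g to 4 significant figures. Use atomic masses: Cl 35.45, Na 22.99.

54.92 g

M(NaCl) = 22.99 + 35.45 = 58.44 g/mol.
M(Na) = 22.99 g/mol.
n(NaCl) = 139.60 g / 58.44 g/mol = 2.3888 mol.
From the equation the NaCl:Na mole ratio is 2:2, so n(Na) = 2.3888 × 2/2 = 2.3888 mol.
Mass of Na = 2.3888 mol × 22.99 g/mol = 54.918 g.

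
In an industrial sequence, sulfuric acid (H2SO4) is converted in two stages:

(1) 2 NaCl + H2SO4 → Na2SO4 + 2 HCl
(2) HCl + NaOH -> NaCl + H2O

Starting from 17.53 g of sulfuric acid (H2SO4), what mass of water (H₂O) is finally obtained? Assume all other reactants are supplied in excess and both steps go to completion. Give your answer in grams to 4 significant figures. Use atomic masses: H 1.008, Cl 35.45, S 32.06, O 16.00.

6.440 g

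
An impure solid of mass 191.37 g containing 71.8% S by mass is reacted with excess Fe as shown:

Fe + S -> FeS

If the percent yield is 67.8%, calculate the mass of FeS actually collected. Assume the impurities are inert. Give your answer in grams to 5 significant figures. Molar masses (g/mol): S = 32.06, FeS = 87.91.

255.45 g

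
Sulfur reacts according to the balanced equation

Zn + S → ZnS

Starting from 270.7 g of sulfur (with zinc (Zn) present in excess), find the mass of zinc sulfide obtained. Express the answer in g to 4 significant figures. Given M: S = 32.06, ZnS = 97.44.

822.7 g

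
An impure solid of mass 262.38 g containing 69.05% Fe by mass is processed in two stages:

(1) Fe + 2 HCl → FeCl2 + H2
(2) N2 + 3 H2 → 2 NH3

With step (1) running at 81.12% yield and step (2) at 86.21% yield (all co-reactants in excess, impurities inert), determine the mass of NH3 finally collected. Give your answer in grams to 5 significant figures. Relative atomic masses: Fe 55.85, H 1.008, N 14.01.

25.762 g

Pure Fe = 262.38 × 0.6905 = 181.173 g.
M(Fe) = 55.85 g/mol.
M(NH3) = 14.01 + 3(1.008) = 17.034 g/mol.
n(Fe) = 181.173 / 55.85 = 3.24393 mol.
Step 1 (Fe:H2 = 1:1): theoretical n(H2) = 3.24393 mol; at 81.12% yield, n(H2) = 2.63147 mol.
Step 2 (H2:NH3 = 3:2): theoretical n(NH3) = 1.75432 mol, so theoretical mass = 1.75432 × 17.034 = 29.8830 g.
At 86.21% yield, actual mass of NH3 = 29.8830 × 0.8621 = 25.7622 g.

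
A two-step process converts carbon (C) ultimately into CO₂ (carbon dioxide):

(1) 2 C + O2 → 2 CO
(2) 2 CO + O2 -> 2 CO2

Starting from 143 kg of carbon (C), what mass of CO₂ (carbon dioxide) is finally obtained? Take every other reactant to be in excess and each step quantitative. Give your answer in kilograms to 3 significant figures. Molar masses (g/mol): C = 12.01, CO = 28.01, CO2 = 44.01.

143 kg = 143000 g.
n(C) = 143000 / 12.01 = 11910 mol.
Step 1 gives a 2:2 ratio of C to CO, so n(CO) = 11910 mol.
In step 2 the CO:CO2 ratio is 2:2, so n(CO2) = 11910 mol.
Mass of CO2 = 11910 × 44.01 = 524000 g = 524 kg.

524 kg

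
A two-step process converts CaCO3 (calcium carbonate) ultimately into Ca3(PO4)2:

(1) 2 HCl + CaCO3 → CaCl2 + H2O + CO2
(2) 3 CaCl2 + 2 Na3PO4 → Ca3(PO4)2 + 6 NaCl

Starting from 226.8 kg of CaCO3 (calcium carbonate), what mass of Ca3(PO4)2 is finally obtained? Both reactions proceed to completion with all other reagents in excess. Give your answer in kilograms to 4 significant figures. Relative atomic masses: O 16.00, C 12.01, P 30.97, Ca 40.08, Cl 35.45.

M(CaCO3) = 40.08 + 12.01 + 3(16.00) = 100.09 g/mol.
M(Ca3(PO4)2) = 3(40.08) + 2(30.97) + 8(16.00) = 310.18 g/mol.
226.8 kg = 226800 g.
n(CaCO3) = 226800 / 100.09 = 2266.0 mol.
Step 1 gives a 1:1 ratio of CaCO3 to CaCl2, so n(CaCl2) = 2266.0 mol.
In step 2 the CaCl2:Ca3(PO4)2 ratio is 3:1, so n(Ca3(PO4)2) = 755.32 mol.
Mass of Ca3(PO4)2 = 755.32 × 310.18 = 234290 g = 234.3 kg.

234.3 kg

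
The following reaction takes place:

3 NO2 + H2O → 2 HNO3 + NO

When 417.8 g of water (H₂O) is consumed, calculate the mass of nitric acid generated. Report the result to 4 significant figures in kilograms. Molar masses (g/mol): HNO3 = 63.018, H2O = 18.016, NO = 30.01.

n(H2O) = 417.80 g / 18.016 g/mol = 23.190 mol.
From the equation the H2O:HNO3 mole ratio is 1:2, so n(HNO3) = 23.190 × 2/1 = 46.381 mol.
Mass of HNO3 = 46.381 mol × 63.018 g/mol = 2922.8 g.
Converting to kg: 2922.8 g = 2.923 kg.

2.923 kg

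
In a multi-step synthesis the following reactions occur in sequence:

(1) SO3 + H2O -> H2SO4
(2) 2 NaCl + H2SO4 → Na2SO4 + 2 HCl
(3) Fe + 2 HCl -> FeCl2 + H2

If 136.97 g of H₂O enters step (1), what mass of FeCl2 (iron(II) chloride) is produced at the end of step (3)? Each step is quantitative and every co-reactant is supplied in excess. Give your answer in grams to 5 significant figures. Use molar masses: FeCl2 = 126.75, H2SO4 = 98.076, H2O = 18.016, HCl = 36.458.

n(H2O) = 136.97 / 18.016 = 7.60269 mol.
Reaction (1): H2O→H2SO4 ratio 1:1 ⇒ n(H2SO4) = 7.60269 mol.
Reaction (2): H2SO4→HCl ratio 1:2 ⇒ n(HCl) = 15.2054 mol.
Reaction (3): HCl→FeCl2 ratio 2:1 ⇒ n(FeCl2) = 7.60269 mol.
Mass of FeCl2 = 7.60269 × 126.75 = 963.641 g.

963.64 g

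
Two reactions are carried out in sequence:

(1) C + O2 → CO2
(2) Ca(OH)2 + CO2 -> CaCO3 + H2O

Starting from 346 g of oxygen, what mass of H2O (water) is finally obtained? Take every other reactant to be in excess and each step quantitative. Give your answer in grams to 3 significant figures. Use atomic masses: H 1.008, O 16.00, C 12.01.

195 g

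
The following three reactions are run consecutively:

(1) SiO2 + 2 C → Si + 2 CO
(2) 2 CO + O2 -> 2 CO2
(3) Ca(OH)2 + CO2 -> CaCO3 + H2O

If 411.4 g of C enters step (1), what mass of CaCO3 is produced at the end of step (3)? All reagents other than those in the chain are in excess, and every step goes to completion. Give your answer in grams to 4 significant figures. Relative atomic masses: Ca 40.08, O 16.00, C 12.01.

M(C) = 12.01 g/mol.
M(CaCO3) = 40.08 + 12.01 + 3(16.00) = 100.09 g/mol.
n(C) = 411.4 / 12.01 = 34.255 mol.
Reaction (1): C→CO ratio 2:2 ⇒ n(CO) = 34.255 mol.
Reaction (2): CO→CO2 ratio 2:2 ⇒ n(CO2) = 34.255 mol.
Reaction (3): CO2→CaCO3 ratio 1:1 ⇒ n(CaCO3) = 34.255 mol.
Mass of CaCO3 = 34.255 × 100.09 = 3428.6 g.

3429 g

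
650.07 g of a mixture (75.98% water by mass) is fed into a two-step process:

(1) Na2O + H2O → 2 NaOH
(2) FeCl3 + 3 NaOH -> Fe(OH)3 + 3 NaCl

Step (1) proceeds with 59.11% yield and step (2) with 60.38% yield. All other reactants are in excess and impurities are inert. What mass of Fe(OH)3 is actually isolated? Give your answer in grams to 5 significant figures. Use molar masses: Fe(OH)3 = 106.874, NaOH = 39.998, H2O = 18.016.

697.17 g

Pure H2O = 650.07 × 0.7598 = 493.923 g.
n(H2O) = 493.923 / 18.016 = 27.4158 mol.
Step 1 (H2O:NaOH = 1:2): theoretical n(NaOH) = 54.8316 mol; at 59.11% yield, n(NaOH) = 32.4110 mol.
Step 2 (NaOH:Fe(OH)3 = 3:1): theoretical n(Fe(OH)3) = 10.8037 mol, so theoretical mass = 10.8037 × 106.874 = 1154.63 g.
At 60.38% yield, actual mass of Fe(OH)3 = 1154.63 × 0.6038 = 697.166 g.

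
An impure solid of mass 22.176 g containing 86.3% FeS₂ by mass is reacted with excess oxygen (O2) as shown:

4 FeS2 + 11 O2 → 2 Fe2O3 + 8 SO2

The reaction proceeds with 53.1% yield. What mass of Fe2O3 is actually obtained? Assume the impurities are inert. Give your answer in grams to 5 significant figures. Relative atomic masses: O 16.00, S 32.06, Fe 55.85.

Pure FeS2 available = 22.176 g × 0.863 = 19.1379 g.
M(FeS2) = 55.85 + 2(32.06) = 119.97 g/mol.
M(Fe2O3) = 2(55.85) + 3(16.00) = 159.70 g/mol.
n(FeS2) = 19.1379 g / 119.97 g/mol = 0.159522 mol.
From the equation the FeS2:Fe2O3 mole ratio is 4:2, so n(Fe2O3) = 0.159522 × 2/4 = 0.0797611 mol.
Mass of Fe2O3 = 0.0797611 mol × 159.70 g/mol = 12.7379 g.
Actual mass collected = 12.7379 g × 0.531 = 6.76380 g.

6.7638 g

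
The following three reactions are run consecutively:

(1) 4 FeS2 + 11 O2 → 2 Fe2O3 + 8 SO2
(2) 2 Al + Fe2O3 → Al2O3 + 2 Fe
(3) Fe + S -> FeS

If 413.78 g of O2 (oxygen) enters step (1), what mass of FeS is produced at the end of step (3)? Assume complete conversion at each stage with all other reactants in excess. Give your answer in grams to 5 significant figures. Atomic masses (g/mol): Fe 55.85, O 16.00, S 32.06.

413.36 g

M(O2) = 2(16.00) = 32.00 g/mol.
M(FeS) = 55.85 + 32.06 = 87.91 g/mol.
n(O2) = 413.78 / 32.00 = 12.9306 mol.
Reaction (1): O2→Fe2O3 ratio 11:2 ⇒ n(Fe2O3) = 2.35102 mol.
Reaction (2): Fe2O3→Fe ratio 1:2 ⇒ n(Fe) = 4.70205 mol.
Reaction (3): Fe→FeS ratio 1:1 ⇒ n(FeS) = 4.70205 mol.
Mass of FeS = 4.70205 × 87.91 = 413.357 g.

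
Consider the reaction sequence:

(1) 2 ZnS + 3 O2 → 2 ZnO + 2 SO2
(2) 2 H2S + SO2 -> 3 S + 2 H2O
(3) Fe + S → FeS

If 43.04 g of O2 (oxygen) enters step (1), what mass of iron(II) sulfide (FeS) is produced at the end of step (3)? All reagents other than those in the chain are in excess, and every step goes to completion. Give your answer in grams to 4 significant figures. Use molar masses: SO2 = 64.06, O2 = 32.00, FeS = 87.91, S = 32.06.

236.5 g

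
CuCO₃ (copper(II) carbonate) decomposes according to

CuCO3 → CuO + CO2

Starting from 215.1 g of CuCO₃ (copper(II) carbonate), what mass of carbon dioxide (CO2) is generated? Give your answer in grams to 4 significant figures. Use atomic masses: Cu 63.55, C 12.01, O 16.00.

M(CuCO3) = 63.55 + 12.01 + 3(16.00) = 123.56 g/mol.
M(CO2) = 12.01 + 2(16.00) = 44.01 g/mol.
n(CuCO3) = 215.10 g / 123.56 g/mol = 1.7409 mol.
From the equation the CuCO3:CO2 mole ratio is 1:1, so n(CO2) = 1.7409 × 1/1 = 1.7409 mol.
Mass of CO2 = 1.7409 mol × 44.01 g/mol = 76.615 g.

76.62 g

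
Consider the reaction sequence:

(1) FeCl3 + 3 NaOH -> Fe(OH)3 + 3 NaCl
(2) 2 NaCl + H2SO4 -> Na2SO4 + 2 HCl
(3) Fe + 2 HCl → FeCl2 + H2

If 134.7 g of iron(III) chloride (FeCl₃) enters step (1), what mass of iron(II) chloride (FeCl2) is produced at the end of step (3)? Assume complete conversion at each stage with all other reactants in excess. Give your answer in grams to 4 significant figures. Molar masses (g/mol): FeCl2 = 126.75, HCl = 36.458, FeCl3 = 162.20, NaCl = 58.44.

157.9 g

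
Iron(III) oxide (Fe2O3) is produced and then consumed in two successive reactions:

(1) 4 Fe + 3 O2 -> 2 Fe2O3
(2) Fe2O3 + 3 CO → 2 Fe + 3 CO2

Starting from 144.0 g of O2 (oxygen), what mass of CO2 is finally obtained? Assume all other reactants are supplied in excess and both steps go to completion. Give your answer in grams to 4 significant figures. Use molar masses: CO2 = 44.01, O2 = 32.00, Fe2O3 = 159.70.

n(O2) = 144.00 / 32.00 = 4.5000 mol.
Step 1 gives a 3:2 ratio of O2 to Fe2O3, so n(Fe2O3) = 3.0000 mol.
In step 2 the Fe2O3:CO2 ratio is 1:3, so n(CO2) = 9.0000 mol.
Mass of CO2 = 9.0000 × 44.01 = 396.09 g.

396.1 g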